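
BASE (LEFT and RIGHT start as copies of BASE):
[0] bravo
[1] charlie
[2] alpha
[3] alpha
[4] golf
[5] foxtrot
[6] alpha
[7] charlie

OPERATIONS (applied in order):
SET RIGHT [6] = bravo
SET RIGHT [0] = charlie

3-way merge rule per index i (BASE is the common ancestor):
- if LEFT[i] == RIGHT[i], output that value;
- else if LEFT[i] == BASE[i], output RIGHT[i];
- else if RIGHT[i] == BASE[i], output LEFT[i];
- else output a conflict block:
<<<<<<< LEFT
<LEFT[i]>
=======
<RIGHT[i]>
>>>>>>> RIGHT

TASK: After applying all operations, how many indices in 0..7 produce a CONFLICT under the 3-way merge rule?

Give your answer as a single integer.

Answer: 0

Derivation:
Final LEFT:  [bravo, charlie, alpha, alpha, golf, foxtrot, alpha, charlie]
Final RIGHT: [charlie, charlie, alpha, alpha, golf, foxtrot, bravo, charlie]
i=0: L=bravo=BASE, R=charlie -> take RIGHT -> charlie
i=1: L=charlie R=charlie -> agree -> charlie
i=2: L=alpha R=alpha -> agree -> alpha
i=3: L=alpha R=alpha -> agree -> alpha
i=4: L=golf R=golf -> agree -> golf
i=5: L=foxtrot R=foxtrot -> agree -> foxtrot
i=6: L=alpha=BASE, R=bravo -> take RIGHT -> bravo
i=7: L=charlie R=charlie -> agree -> charlie
Conflict count: 0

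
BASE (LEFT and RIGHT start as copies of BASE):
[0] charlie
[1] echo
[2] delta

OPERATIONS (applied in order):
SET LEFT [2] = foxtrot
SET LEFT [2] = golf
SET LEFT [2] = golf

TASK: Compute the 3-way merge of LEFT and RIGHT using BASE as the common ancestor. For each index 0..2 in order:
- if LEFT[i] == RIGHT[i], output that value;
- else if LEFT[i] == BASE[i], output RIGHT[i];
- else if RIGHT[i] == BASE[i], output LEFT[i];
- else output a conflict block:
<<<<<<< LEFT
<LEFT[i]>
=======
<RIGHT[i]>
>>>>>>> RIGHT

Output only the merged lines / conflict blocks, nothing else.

Final LEFT:  [charlie, echo, golf]
Final RIGHT: [charlie, echo, delta]
i=0: L=charlie R=charlie -> agree -> charlie
i=1: L=echo R=echo -> agree -> echo
i=2: L=golf, R=delta=BASE -> take LEFT -> golf

Answer: charlie
echo
golf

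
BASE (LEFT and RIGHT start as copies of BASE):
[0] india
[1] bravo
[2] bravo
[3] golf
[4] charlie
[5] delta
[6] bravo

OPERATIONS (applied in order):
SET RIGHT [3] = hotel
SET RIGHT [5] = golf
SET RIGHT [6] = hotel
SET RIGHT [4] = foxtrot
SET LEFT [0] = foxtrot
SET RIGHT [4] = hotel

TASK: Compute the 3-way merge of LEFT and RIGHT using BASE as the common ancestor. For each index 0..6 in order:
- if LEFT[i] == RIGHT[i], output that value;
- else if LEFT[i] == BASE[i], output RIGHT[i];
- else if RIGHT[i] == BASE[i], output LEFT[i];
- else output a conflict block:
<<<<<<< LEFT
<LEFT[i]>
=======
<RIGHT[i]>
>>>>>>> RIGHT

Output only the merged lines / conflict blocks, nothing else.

Final LEFT:  [foxtrot, bravo, bravo, golf, charlie, delta, bravo]
Final RIGHT: [india, bravo, bravo, hotel, hotel, golf, hotel]
i=0: L=foxtrot, R=india=BASE -> take LEFT -> foxtrot
i=1: L=bravo R=bravo -> agree -> bravo
i=2: L=bravo R=bravo -> agree -> bravo
i=3: L=golf=BASE, R=hotel -> take RIGHT -> hotel
i=4: L=charlie=BASE, R=hotel -> take RIGHT -> hotel
i=5: L=delta=BASE, R=golf -> take RIGHT -> golf
i=6: L=bravo=BASE, R=hotel -> take RIGHT -> hotel

Answer: foxtrot
bravo
bravo
hotel
hotel
golf
hotel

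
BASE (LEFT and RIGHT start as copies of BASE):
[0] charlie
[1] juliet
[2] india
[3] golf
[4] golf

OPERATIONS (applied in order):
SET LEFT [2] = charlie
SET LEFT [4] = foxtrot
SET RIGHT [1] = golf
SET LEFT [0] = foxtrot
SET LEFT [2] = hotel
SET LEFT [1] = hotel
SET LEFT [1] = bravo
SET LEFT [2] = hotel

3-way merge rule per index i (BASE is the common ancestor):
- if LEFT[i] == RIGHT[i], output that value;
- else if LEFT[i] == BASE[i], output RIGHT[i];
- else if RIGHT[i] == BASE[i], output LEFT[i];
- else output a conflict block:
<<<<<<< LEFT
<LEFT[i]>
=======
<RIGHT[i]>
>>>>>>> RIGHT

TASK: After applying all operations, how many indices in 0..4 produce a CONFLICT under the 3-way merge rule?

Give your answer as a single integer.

Final LEFT:  [foxtrot, bravo, hotel, golf, foxtrot]
Final RIGHT: [charlie, golf, india, golf, golf]
i=0: L=foxtrot, R=charlie=BASE -> take LEFT -> foxtrot
i=1: BASE=juliet L=bravo R=golf all differ -> CONFLICT
i=2: L=hotel, R=india=BASE -> take LEFT -> hotel
i=3: L=golf R=golf -> agree -> golf
i=4: L=foxtrot, R=golf=BASE -> take LEFT -> foxtrot
Conflict count: 1

Answer: 1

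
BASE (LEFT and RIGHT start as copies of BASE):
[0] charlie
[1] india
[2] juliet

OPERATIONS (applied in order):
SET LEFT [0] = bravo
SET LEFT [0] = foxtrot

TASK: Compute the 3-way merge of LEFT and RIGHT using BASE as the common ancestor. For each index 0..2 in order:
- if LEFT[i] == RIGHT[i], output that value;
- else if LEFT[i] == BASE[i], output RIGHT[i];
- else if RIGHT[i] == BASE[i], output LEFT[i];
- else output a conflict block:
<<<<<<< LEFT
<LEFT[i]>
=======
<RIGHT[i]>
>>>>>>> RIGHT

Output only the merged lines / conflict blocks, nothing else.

Final LEFT:  [foxtrot, india, juliet]
Final RIGHT: [charlie, india, juliet]
i=0: L=foxtrot, R=charlie=BASE -> take LEFT -> foxtrot
i=1: L=india R=india -> agree -> india
i=2: L=juliet R=juliet -> agree -> juliet

Answer: foxtrot
india
juliet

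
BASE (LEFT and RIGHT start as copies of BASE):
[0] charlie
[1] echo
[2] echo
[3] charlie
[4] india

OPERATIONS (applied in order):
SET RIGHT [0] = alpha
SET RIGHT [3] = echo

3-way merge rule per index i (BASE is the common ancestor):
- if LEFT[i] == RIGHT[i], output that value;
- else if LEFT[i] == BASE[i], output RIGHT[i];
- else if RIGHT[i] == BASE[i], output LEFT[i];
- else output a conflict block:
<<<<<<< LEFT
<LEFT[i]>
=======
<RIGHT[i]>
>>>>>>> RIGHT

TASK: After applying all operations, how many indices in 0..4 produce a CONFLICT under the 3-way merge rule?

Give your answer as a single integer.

Answer: 0

Derivation:
Final LEFT:  [charlie, echo, echo, charlie, india]
Final RIGHT: [alpha, echo, echo, echo, india]
i=0: L=charlie=BASE, R=alpha -> take RIGHT -> alpha
i=1: L=echo R=echo -> agree -> echo
i=2: L=echo R=echo -> agree -> echo
i=3: L=charlie=BASE, R=echo -> take RIGHT -> echo
i=4: L=india R=india -> agree -> india
Conflict count: 0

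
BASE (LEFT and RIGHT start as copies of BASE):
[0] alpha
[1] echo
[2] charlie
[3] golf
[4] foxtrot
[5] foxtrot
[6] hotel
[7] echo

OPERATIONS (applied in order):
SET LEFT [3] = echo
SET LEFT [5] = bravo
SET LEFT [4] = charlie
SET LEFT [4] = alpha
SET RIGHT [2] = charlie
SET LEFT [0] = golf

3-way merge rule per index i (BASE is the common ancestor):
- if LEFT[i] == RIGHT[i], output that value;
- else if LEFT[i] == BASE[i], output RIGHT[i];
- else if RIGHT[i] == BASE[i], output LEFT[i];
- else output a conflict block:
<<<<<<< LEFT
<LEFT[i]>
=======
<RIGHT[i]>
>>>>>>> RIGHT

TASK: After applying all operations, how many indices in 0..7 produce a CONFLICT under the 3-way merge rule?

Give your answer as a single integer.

Final LEFT:  [golf, echo, charlie, echo, alpha, bravo, hotel, echo]
Final RIGHT: [alpha, echo, charlie, golf, foxtrot, foxtrot, hotel, echo]
i=0: L=golf, R=alpha=BASE -> take LEFT -> golf
i=1: L=echo R=echo -> agree -> echo
i=2: L=charlie R=charlie -> agree -> charlie
i=3: L=echo, R=golf=BASE -> take LEFT -> echo
i=4: L=alpha, R=foxtrot=BASE -> take LEFT -> alpha
i=5: L=bravo, R=foxtrot=BASE -> take LEFT -> bravo
i=6: L=hotel R=hotel -> agree -> hotel
i=7: L=echo R=echo -> agree -> echo
Conflict count: 0

Answer: 0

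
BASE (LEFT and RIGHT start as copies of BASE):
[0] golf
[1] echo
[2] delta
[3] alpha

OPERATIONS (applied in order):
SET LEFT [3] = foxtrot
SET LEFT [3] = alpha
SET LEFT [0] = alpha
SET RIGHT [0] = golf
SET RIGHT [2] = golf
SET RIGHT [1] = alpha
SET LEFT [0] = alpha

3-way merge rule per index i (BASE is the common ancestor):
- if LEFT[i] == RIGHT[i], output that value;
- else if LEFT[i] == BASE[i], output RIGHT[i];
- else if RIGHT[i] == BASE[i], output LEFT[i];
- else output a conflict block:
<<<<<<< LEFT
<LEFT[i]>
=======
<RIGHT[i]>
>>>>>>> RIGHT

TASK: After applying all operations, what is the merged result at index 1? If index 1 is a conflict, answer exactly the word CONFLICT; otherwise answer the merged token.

Final LEFT:  [alpha, echo, delta, alpha]
Final RIGHT: [golf, alpha, golf, alpha]
i=0: L=alpha, R=golf=BASE -> take LEFT -> alpha
i=1: L=echo=BASE, R=alpha -> take RIGHT -> alpha
i=2: L=delta=BASE, R=golf -> take RIGHT -> golf
i=3: L=alpha R=alpha -> agree -> alpha
Index 1 -> alpha

Answer: alpha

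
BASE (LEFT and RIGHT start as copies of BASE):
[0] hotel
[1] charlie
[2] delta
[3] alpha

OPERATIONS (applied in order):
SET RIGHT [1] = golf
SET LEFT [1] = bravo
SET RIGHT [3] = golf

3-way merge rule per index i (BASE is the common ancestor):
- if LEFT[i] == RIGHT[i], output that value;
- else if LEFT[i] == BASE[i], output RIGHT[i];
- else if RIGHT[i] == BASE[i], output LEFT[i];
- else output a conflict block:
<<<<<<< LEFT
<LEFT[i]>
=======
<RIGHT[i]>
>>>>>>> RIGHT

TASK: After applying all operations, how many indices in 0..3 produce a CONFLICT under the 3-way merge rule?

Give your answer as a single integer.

Final LEFT:  [hotel, bravo, delta, alpha]
Final RIGHT: [hotel, golf, delta, golf]
i=0: L=hotel R=hotel -> agree -> hotel
i=1: BASE=charlie L=bravo R=golf all differ -> CONFLICT
i=2: L=delta R=delta -> agree -> delta
i=3: L=alpha=BASE, R=golf -> take RIGHT -> golf
Conflict count: 1

Answer: 1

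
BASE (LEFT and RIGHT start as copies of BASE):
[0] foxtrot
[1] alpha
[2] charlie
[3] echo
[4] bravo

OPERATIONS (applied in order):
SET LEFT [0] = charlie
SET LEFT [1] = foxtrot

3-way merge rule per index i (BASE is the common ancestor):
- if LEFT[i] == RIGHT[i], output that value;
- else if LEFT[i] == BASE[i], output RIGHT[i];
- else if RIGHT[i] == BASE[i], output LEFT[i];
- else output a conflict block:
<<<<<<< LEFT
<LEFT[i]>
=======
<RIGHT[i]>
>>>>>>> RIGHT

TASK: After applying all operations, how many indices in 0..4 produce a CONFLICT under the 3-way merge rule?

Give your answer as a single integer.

Final LEFT:  [charlie, foxtrot, charlie, echo, bravo]
Final RIGHT: [foxtrot, alpha, charlie, echo, bravo]
i=0: L=charlie, R=foxtrot=BASE -> take LEFT -> charlie
i=1: L=foxtrot, R=alpha=BASE -> take LEFT -> foxtrot
i=2: L=charlie R=charlie -> agree -> charlie
i=3: L=echo R=echo -> agree -> echo
i=4: L=bravo R=bravo -> agree -> bravo
Conflict count: 0

Answer: 0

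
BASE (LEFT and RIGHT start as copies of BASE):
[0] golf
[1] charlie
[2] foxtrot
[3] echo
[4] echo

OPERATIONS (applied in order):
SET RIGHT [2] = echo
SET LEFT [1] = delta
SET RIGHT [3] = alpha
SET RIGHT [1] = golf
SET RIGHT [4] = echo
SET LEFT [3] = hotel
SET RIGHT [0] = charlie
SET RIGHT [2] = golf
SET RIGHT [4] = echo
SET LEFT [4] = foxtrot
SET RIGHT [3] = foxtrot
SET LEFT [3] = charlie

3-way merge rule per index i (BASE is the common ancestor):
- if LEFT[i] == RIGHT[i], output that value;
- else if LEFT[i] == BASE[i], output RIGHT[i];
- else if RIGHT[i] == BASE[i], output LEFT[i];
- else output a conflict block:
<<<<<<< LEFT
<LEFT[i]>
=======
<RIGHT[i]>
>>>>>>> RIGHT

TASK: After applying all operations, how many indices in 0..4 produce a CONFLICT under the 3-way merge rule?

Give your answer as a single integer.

Answer: 2

Derivation:
Final LEFT:  [golf, delta, foxtrot, charlie, foxtrot]
Final RIGHT: [charlie, golf, golf, foxtrot, echo]
i=0: L=golf=BASE, R=charlie -> take RIGHT -> charlie
i=1: BASE=charlie L=delta R=golf all differ -> CONFLICT
i=2: L=foxtrot=BASE, R=golf -> take RIGHT -> golf
i=3: BASE=echo L=charlie R=foxtrot all differ -> CONFLICT
i=4: L=foxtrot, R=echo=BASE -> take LEFT -> foxtrot
Conflict count: 2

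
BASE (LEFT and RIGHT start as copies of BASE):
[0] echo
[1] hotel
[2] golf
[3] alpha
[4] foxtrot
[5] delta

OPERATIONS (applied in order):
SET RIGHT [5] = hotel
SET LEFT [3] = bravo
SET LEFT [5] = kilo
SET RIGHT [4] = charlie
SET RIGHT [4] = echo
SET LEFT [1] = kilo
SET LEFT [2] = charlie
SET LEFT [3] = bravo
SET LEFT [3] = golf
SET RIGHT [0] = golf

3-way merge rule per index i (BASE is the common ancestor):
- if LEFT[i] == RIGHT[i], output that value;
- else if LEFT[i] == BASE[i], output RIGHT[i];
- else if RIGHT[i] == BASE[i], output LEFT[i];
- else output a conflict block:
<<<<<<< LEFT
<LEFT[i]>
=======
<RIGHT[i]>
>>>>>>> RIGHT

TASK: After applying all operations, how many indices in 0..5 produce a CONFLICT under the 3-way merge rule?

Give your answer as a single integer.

Final LEFT:  [echo, kilo, charlie, golf, foxtrot, kilo]
Final RIGHT: [golf, hotel, golf, alpha, echo, hotel]
i=0: L=echo=BASE, R=golf -> take RIGHT -> golf
i=1: L=kilo, R=hotel=BASE -> take LEFT -> kilo
i=2: L=charlie, R=golf=BASE -> take LEFT -> charlie
i=3: L=golf, R=alpha=BASE -> take LEFT -> golf
i=4: L=foxtrot=BASE, R=echo -> take RIGHT -> echo
i=5: BASE=delta L=kilo R=hotel all differ -> CONFLICT
Conflict count: 1

Answer: 1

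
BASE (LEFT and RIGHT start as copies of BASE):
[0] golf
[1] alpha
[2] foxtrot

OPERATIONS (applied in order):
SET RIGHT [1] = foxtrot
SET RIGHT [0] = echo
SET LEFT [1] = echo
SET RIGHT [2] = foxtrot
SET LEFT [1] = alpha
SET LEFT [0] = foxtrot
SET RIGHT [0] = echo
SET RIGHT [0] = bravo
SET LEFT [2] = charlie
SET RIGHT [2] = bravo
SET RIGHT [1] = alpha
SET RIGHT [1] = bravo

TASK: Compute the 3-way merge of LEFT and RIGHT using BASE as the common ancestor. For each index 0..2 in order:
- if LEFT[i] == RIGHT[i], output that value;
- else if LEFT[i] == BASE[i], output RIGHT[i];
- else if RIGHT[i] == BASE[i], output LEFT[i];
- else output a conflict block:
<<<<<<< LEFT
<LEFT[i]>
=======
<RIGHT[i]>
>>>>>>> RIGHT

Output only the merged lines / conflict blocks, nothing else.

Answer: <<<<<<< LEFT
foxtrot
=======
bravo
>>>>>>> RIGHT
bravo
<<<<<<< LEFT
charlie
=======
bravo
>>>>>>> RIGHT

Derivation:
Final LEFT:  [foxtrot, alpha, charlie]
Final RIGHT: [bravo, bravo, bravo]
i=0: BASE=golf L=foxtrot R=bravo all differ -> CONFLICT
i=1: L=alpha=BASE, R=bravo -> take RIGHT -> bravo
i=2: BASE=foxtrot L=charlie R=bravo all differ -> CONFLICT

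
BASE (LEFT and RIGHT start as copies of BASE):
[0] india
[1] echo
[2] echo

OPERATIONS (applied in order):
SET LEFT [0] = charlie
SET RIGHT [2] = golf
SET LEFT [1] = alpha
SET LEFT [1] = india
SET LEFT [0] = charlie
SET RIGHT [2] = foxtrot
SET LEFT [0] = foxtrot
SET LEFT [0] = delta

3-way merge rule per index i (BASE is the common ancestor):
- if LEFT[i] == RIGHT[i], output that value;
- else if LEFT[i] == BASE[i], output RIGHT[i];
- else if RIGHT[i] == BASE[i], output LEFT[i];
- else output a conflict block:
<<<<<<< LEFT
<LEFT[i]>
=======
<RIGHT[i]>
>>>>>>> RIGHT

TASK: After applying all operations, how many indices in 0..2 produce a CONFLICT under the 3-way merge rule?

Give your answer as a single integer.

Final LEFT:  [delta, india, echo]
Final RIGHT: [india, echo, foxtrot]
i=0: L=delta, R=india=BASE -> take LEFT -> delta
i=1: L=india, R=echo=BASE -> take LEFT -> india
i=2: L=echo=BASE, R=foxtrot -> take RIGHT -> foxtrot
Conflict count: 0

Answer: 0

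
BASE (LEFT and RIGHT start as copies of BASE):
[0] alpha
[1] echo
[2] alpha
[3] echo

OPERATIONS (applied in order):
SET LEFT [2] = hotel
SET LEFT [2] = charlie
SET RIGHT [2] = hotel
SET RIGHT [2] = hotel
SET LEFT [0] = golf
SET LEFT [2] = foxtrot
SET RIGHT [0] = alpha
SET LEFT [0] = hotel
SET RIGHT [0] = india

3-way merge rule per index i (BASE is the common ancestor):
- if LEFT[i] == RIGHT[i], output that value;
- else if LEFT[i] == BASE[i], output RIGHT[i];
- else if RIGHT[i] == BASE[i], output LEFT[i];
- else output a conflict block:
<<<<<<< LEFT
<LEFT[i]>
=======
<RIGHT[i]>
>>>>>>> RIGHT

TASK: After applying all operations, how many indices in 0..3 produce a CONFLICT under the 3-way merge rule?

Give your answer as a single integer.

Final LEFT:  [hotel, echo, foxtrot, echo]
Final RIGHT: [india, echo, hotel, echo]
i=0: BASE=alpha L=hotel R=india all differ -> CONFLICT
i=1: L=echo R=echo -> agree -> echo
i=2: BASE=alpha L=foxtrot R=hotel all differ -> CONFLICT
i=3: L=echo R=echo -> agree -> echo
Conflict count: 2

Answer: 2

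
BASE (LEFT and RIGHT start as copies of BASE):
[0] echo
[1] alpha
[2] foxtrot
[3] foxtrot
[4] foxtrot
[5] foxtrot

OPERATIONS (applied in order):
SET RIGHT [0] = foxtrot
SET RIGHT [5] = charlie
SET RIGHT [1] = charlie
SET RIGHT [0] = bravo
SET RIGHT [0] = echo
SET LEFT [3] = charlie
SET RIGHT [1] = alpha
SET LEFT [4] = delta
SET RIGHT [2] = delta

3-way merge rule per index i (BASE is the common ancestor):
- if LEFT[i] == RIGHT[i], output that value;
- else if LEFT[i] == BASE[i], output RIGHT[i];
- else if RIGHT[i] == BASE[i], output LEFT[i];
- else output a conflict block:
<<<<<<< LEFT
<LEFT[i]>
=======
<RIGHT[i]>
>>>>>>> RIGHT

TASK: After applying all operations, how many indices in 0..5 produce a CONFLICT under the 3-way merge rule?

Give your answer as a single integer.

Answer: 0

Derivation:
Final LEFT:  [echo, alpha, foxtrot, charlie, delta, foxtrot]
Final RIGHT: [echo, alpha, delta, foxtrot, foxtrot, charlie]
i=0: L=echo R=echo -> agree -> echo
i=1: L=alpha R=alpha -> agree -> alpha
i=2: L=foxtrot=BASE, R=delta -> take RIGHT -> delta
i=3: L=charlie, R=foxtrot=BASE -> take LEFT -> charlie
i=4: L=delta, R=foxtrot=BASE -> take LEFT -> delta
i=5: L=foxtrot=BASE, R=charlie -> take RIGHT -> charlie
Conflict count: 0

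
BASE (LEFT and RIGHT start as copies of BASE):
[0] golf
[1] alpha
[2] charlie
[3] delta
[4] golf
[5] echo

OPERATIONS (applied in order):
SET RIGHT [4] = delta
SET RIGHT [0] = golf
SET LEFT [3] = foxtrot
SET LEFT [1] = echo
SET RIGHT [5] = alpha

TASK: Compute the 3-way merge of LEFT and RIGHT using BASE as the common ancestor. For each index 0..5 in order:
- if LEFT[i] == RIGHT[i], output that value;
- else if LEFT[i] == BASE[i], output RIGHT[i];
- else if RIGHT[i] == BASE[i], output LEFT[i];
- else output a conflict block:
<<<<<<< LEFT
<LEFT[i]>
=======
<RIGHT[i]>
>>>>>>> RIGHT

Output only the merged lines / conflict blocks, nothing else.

Answer: golf
echo
charlie
foxtrot
delta
alpha

Derivation:
Final LEFT:  [golf, echo, charlie, foxtrot, golf, echo]
Final RIGHT: [golf, alpha, charlie, delta, delta, alpha]
i=0: L=golf R=golf -> agree -> golf
i=1: L=echo, R=alpha=BASE -> take LEFT -> echo
i=2: L=charlie R=charlie -> agree -> charlie
i=3: L=foxtrot, R=delta=BASE -> take LEFT -> foxtrot
i=4: L=golf=BASE, R=delta -> take RIGHT -> delta
i=5: L=echo=BASE, R=alpha -> take RIGHT -> alpha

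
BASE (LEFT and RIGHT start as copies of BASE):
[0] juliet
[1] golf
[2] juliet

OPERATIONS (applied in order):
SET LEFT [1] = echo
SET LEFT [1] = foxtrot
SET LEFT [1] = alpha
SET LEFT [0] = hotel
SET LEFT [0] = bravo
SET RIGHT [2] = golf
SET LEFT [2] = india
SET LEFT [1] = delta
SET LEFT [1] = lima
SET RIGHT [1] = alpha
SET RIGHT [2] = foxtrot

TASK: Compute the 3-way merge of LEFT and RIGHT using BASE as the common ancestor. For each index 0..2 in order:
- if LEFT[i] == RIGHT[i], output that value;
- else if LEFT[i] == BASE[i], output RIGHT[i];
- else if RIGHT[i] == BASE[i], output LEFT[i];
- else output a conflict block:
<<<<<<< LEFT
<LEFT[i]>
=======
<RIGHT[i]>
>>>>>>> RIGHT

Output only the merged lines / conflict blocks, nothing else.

Answer: bravo
<<<<<<< LEFT
lima
=======
alpha
>>>>>>> RIGHT
<<<<<<< LEFT
india
=======
foxtrot
>>>>>>> RIGHT

Derivation:
Final LEFT:  [bravo, lima, india]
Final RIGHT: [juliet, alpha, foxtrot]
i=0: L=bravo, R=juliet=BASE -> take LEFT -> bravo
i=1: BASE=golf L=lima R=alpha all differ -> CONFLICT
i=2: BASE=juliet L=india R=foxtrot all differ -> CONFLICT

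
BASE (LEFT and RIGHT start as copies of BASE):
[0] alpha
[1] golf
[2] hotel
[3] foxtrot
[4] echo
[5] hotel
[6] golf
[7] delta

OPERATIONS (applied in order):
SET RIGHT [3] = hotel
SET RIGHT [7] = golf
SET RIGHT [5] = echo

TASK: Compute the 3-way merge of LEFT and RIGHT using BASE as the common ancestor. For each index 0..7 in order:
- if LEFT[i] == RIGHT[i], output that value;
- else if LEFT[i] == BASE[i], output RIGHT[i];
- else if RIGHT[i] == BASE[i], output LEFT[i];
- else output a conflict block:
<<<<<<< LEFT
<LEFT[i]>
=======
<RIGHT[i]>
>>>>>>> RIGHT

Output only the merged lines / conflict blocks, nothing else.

Answer: alpha
golf
hotel
hotel
echo
echo
golf
golf

Derivation:
Final LEFT:  [alpha, golf, hotel, foxtrot, echo, hotel, golf, delta]
Final RIGHT: [alpha, golf, hotel, hotel, echo, echo, golf, golf]
i=0: L=alpha R=alpha -> agree -> alpha
i=1: L=golf R=golf -> agree -> golf
i=2: L=hotel R=hotel -> agree -> hotel
i=3: L=foxtrot=BASE, R=hotel -> take RIGHT -> hotel
i=4: L=echo R=echo -> agree -> echo
i=5: L=hotel=BASE, R=echo -> take RIGHT -> echo
i=6: L=golf R=golf -> agree -> golf
i=7: L=delta=BASE, R=golf -> take RIGHT -> golf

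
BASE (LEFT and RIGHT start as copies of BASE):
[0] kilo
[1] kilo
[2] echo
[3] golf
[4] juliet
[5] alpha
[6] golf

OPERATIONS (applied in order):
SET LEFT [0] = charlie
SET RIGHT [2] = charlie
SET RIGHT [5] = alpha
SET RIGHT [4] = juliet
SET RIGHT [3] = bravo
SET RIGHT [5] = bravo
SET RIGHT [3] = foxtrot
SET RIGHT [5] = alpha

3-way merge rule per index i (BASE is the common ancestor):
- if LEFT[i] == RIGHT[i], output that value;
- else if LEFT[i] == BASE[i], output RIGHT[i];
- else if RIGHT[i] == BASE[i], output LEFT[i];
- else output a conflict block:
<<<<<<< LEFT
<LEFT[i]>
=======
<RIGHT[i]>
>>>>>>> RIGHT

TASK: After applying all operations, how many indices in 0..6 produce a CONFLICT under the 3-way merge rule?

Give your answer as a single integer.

Final LEFT:  [charlie, kilo, echo, golf, juliet, alpha, golf]
Final RIGHT: [kilo, kilo, charlie, foxtrot, juliet, alpha, golf]
i=0: L=charlie, R=kilo=BASE -> take LEFT -> charlie
i=1: L=kilo R=kilo -> agree -> kilo
i=2: L=echo=BASE, R=charlie -> take RIGHT -> charlie
i=3: L=golf=BASE, R=foxtrot -> take RIGHT -> foxtrot
i=4: L=juliet R=juliet -> agree -> juliet
i=5: L=alpha R=alpha -> agree -> alpha
i=6: L=golf R=golf -> agree -> golf
Conflict count: 0

Answer: 0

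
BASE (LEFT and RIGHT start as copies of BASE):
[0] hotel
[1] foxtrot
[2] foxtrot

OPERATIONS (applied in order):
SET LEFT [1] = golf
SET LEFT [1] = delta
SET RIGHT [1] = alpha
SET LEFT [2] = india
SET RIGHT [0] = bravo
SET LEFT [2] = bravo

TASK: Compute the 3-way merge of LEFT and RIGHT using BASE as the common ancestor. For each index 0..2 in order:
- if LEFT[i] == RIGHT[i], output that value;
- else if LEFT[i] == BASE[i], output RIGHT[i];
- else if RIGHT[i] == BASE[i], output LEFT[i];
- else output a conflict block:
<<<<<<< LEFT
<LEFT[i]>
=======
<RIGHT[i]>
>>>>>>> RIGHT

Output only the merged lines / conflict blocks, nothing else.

Final LEFT:  [hotel, delta, bravo]
Final RIGHT: [bravo, alpha, foxtrot]
i=0: L=hotel=BASE, R=bravo -> take RIGHT -> bravo
i=1: BASE=foxtrot L=delta R=alpha all differ -> CONFLICT
i=2: L=bravo, R=foxtrot=BASE -> take LEFT -> bravo

Answer: bravo
<<<<<<< LEFT
delta
=======
alpha
>>>>>>> RIGHT
bravo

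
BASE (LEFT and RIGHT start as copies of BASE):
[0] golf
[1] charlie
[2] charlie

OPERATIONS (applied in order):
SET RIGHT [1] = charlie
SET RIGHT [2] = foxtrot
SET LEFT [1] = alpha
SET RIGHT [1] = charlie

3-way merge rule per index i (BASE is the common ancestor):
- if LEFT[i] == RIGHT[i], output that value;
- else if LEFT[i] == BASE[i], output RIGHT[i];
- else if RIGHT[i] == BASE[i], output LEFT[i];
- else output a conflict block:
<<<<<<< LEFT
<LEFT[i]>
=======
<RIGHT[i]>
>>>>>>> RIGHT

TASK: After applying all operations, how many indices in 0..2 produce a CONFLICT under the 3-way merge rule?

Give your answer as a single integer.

Final LEFT:  [golf, alpha, charlie]
Final RIGHT: [golf, charlie, foxtrot]
i=0: L=golf R=golf -> agree -> golf
i=1: L=alpha, R=charlie=BASE -> take LEFT -> alpha
i=2: L=charlie=BASE, R=foxtrot -> take RIGHT -> foxtrot
Conflict count: 0

Answer: 0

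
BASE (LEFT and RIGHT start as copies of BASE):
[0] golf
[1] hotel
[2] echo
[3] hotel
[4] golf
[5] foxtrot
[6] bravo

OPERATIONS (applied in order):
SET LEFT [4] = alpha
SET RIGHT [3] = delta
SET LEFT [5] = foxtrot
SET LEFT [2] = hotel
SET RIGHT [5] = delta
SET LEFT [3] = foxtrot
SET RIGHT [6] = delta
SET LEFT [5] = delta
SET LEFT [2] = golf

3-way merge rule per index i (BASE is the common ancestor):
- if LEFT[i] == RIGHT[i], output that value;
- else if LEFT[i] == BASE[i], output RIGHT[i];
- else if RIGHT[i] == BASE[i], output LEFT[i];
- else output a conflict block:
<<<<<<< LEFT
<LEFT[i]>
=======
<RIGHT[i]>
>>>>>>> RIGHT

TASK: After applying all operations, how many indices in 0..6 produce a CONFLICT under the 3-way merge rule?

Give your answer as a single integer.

Final LEFT:  [golf, hotel, golf, foxtrot, alpha, delta, bravo]
Final RIGHT: [golf, hotel, echo, delta, golf, delta, delta]
i=0: L=golf R=golf -> agree -> golf
i=1: L=hotel R=hotel -> agree -> hotel
i=2: L=golf, R=echo=BASE -> take LEFT -> golf
i=3: BASE=hotel L=foxtrot R=delta all differ -> CONFLICT
i=4: L=alpha, R=golf=BASE -> take LEFT -> alpha
i=5: L=delta R=delta -> agree -> delta
i=6: L=bravo=BASE, R=delta -> take RIGHT -> delta
Conflict count: 1

Answer: 1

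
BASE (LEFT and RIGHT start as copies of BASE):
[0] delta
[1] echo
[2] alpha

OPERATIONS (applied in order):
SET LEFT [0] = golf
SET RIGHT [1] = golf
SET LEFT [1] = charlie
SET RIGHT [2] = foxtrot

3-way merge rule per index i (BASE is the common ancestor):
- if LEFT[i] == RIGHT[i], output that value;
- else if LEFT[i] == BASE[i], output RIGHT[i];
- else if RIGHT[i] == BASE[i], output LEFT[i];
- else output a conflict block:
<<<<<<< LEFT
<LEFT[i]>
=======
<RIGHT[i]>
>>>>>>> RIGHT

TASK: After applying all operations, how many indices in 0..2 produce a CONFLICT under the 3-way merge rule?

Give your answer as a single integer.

Final LEFT:  [golf, charlie, alpha]
Final RIGHT: [delta, golf, foxtrot]
i=0: L=golf, R=delta=BASE -> take LEFT -> golf
i=1: BASE=echo L=charlie R=golf all differ -> CONFLICT
i=2: L=alpha=BASE, R=foxtrot -> take RIGHT -> foxtrot
Conflict count: 1

Answer: 1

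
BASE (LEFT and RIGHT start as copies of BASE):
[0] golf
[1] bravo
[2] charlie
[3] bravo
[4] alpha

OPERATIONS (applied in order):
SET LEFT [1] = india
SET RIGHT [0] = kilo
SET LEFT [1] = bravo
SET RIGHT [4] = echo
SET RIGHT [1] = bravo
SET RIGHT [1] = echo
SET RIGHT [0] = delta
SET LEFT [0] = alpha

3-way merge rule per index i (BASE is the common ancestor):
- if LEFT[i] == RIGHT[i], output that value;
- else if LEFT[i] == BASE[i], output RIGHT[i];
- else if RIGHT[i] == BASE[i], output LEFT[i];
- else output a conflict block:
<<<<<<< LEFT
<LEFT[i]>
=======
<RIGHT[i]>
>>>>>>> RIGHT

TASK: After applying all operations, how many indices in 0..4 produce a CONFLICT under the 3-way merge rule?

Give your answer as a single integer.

Answer: 1

Derivation:
Final LEFT:  [alpha, bravo, charlie, bravo, alpha]
Final RIGHT: [delta, echo, charlie, bravo, echo]
i=0: BASE=golf L=alpha R=delta all differ -> CONFLICT
i=1: L=bravo=BASE, R=echo -> take RIGHT -> echo
i=2: L=charlie R=charlie -> agree -> charlie
i=3: L=bravo R=bravo -> agree -> bravo
i=4: L=alpha=BASE, R=echo -> take RIGHT -> echo
Conflict count: 1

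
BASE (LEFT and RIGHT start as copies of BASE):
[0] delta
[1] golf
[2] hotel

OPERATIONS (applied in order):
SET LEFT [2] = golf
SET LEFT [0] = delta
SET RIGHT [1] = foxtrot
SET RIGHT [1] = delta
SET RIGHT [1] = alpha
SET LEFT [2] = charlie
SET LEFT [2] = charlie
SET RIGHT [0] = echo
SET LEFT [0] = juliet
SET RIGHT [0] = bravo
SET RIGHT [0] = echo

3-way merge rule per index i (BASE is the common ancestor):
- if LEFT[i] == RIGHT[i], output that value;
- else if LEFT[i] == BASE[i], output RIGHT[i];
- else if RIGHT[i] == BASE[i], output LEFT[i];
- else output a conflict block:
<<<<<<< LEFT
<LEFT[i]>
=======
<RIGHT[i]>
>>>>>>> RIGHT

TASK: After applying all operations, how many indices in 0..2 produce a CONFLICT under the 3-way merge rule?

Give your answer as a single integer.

Final LEFT:  [juliet, golf, charlie]
Final RIGHT: [echo, alpha, hotel]
i=0: BASE=delta L=juliet R=echo all differ -> CONFLICT
i=1: L=golf=BASE, R=alpha -> take RIGHT -> alpha
i=2: L=charlie, R=hotel=BASE -> take LEFT -> charlie
Conflict count: 1

Answer: 1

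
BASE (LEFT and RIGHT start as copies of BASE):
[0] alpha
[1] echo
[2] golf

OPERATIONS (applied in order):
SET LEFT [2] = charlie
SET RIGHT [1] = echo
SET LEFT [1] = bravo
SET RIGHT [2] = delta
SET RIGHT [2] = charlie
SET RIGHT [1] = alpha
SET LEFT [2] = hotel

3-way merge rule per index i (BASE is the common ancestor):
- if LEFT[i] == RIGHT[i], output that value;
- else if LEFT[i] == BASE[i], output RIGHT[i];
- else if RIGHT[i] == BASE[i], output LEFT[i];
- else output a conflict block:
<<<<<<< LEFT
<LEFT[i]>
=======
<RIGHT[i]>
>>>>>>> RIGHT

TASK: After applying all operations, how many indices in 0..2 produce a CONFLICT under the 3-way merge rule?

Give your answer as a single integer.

Final LEFT:  [alpha, bravo, hotel]
Final RIGHT: [alpha, alpha, charlie]
i=0: L=alpha R=alpha -> agree -> alpha
i=1: BASE=echo L=bravo R=alpha all differ -> CONFLICT
i=2: BASE=golf L=hotel R=charlie all differ -> CONFLICT
Conflict count: 2

Answer: 2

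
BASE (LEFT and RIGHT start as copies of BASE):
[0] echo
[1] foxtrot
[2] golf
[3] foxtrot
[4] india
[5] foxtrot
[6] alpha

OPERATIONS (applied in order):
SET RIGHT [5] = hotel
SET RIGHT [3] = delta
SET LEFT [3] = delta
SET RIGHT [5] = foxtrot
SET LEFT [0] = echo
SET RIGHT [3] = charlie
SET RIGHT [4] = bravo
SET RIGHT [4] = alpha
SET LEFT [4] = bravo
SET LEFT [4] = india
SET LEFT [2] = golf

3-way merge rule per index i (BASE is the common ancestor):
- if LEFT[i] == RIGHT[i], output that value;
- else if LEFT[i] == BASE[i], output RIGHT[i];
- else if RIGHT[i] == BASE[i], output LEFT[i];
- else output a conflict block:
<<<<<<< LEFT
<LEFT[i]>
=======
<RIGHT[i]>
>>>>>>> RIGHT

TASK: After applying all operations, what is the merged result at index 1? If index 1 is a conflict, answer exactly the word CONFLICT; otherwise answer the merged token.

Final LEFT:  [echo, foxtrot, golf, delta, india, foxtrot, alpha]
Final RIGHT: [echo, foxtrot, golf, charlie, alpha, foxtrot, alpha]
i=0: L=echo R=echo -> agree -> echo
i=1: L=foxtrot R=foxtrot -> agree -> foxtrot
i=2: L=golf R=golf -> agree -> golf
i=3: BASE=foxtrot L=delta R=charlie all differ -> CONFLICT
i=4: L=india=BASE, R=alpha -> take RIGHT -> alpha
i=5: L=foxtrot R=foxtrot -> agree -> foxtrot
i=6: L=alpha R=alpha -> agree -> alpha
Index 1 -> foxtrot

Answer: foxtrot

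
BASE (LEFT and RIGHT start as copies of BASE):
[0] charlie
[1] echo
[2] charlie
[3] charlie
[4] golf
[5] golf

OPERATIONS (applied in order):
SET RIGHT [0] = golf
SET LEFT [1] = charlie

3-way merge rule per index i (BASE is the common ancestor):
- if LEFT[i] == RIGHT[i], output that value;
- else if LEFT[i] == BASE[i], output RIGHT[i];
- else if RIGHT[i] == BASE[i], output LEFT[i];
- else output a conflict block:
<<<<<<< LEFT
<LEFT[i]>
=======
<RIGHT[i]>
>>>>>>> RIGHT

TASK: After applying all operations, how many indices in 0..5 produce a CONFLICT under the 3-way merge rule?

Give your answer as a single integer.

Answer: 0

Derivation:
Final LEFT:  [charlie, charlie, charlie, charlie, golf, golf]
Final RIGHT: [golf, echo, charlie, charlie, golf, golf]
i=0: L=charlie=BASE, R=golf -> take RIGHT -> golf
i=1: L=charlie, R=echo=BASE -> take LEFT -> charlie
i=2: L=charlie R=charlie -> agree -> charlie
i=3: L=charlie R=charlie -> agree -> charlie
i=4: L=golf R=golf -> agree -> golf
i=5: L=golf R=golf -> agree -> golf
Conflict count: 0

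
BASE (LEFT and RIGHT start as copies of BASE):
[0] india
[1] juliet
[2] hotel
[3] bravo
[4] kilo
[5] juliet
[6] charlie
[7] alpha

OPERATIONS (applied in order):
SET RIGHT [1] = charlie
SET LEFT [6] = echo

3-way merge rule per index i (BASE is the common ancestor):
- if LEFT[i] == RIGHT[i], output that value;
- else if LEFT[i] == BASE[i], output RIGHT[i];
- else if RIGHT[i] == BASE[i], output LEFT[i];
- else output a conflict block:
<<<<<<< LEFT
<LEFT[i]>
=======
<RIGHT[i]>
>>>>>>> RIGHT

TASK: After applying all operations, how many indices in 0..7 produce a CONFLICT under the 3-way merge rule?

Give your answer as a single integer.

Final LEFT:  [india, juliet, hotel, bravo, kilo, juliet, echo, alpha]
Final RIGHT: [india, charlie, hotel, bravo, kilo, juliet, charlie, alpha]
i=0: L=india R=india -> agree -> india
i=1: L=juliet=BASE, R=charlie -> take RIGHT -> charlie
i=2: L=hotel R=hotel -> agree -> hotel
i=3: L=bravo R=bravo -> agree -> bravo
i=4: L=kilo R=kilo -> agree -> kilo
i=5: L=juliet R=juliet -> agree -> juliet
i=6: L=echo, R=charlie=BASE -> take LEFT -> echo
i=7: L=alpha R=alpha -> agree -> alpha
Conflict count: 0

Answer: 0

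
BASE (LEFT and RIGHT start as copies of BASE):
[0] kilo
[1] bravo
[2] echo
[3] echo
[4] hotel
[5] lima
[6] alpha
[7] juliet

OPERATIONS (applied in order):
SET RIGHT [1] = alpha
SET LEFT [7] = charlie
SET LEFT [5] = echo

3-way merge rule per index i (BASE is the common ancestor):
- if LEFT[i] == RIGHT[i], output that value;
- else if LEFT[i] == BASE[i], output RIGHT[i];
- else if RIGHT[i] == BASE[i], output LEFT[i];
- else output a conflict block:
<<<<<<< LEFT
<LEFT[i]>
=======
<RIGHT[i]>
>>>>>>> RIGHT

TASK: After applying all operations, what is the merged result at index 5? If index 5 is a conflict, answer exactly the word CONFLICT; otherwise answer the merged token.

Answer: echo

Derivation:
Final LEFT:  [kilo, bravo, echo, echo, hotel, echo, alpha, charlie]
Final RIGHT: [kilo, alpha, echo, echo, hotel, lima, alpha, juliet]
i=0: L=kilo R=kilo -> agree -> kilo
i=1: L=bravo=BASE, R=alpha -> take RIGHT -> alpha
i=2: L=echo R=echo -> agree -> echo
i=3: L=echo R=echo -> agree -> echo
i=4: L=hotel R=hotel -> agree -> hotel
i=5: L=echo, R=lima=BASE -> take LEFT -> echo
i=6: L=alpha R=alpha -> agree -> alpha
i=7: L=charlie, R=juliet=BASE -> take LEFT -> charlie
Index 5 -> echo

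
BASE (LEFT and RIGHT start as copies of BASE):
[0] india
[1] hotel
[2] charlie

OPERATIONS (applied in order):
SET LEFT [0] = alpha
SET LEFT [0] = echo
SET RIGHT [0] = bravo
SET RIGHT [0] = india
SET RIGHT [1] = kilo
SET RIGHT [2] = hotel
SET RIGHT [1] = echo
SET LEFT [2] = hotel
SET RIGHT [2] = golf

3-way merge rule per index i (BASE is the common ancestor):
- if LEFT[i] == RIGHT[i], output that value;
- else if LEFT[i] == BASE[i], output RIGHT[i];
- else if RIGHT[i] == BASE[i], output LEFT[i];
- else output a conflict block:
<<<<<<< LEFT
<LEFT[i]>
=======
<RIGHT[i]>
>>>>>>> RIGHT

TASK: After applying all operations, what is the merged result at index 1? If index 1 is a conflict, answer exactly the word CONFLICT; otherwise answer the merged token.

Final LEFT:  [echo, hotel, hotel]
Final RIGHT: [india, echo, golf]
i=0: L=echo, R=india=BASE -> take LEFT -> echo
i=1: L=hotel=BASE, R=echo -> take RIGHT -> echo
i=2: BASE=charlie L=hotel R=golf all differ -> CONFLICT
Index 1 -> echo

Answer: echo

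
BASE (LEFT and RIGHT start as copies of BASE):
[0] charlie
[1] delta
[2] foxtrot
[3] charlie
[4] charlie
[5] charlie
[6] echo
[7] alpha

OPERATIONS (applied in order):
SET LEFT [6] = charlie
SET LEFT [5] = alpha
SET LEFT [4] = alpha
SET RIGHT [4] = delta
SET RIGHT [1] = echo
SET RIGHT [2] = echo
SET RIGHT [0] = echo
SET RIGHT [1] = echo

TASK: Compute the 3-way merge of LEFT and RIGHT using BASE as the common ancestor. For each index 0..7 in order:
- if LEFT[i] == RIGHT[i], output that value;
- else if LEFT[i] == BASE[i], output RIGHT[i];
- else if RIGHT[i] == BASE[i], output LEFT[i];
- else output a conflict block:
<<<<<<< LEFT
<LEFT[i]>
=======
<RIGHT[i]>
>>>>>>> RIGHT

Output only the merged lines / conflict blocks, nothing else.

Answer: echo
echo
echo
charlie
<<<<<<< LEFT
alpha
=======
delta
>>>>>>> RIGHT
alpha
charlie
alpha

Derivation:
Final LEFT:  [charlie, delta, foxtrot, charlie, alpha, alpha, charlie, alpha]
Final RIGHT: [echo, echo, echo, charlie, delta, charlie, echo, alpha]
i=0: L=charlie=BASE, R=echo -> take RIGHT -> echo
i=1: L=delta=BASE, R=echo -> take RIGHT -> echo
i=2: L=foxtrot=BASE, R=echo -> take RIGHT -> echo
i=3: L=charlie R=charlie -> agree -> charlie
i=4: BASE=charlie L=alpha R=delta all differ -> CONFLICT
i=5: L=alpha, R=charlie=BASE -> take LEFT -> alpha
i=6: L=charlie, R=echo=BASE -> take LEFT -> charlie
i=7: L=alpha R=alpha -> agree -> alpha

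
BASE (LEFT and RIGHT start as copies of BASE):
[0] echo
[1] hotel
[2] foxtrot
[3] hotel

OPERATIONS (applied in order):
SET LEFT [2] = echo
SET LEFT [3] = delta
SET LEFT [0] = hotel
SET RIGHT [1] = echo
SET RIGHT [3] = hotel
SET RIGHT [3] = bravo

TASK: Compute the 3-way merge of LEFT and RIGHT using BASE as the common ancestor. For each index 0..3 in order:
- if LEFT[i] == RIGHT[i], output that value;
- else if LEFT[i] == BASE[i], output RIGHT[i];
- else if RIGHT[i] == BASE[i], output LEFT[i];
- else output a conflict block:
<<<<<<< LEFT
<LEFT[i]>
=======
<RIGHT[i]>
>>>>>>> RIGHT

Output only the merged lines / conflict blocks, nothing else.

Answer: hotel
echo
echo
<<<<<<< LEFT
delta
=======
bravo
>>>>>>> RIGHT

Derivation:
Final LEFT:  [hotel, hotel, echo, delta]
Final RIGHT: [echo, echo, foxtrot, bravo]
i=0: L=hotel, R=echo=BASE -> take LEFT -> hotel
i=1: L=hotel=BASE, R=echo -> take RIGHT -> echo
i=2: L=echo, R=foxtrot=BASE -> take LEFT -> echo
i=3: BASE=hotel L=delta R=bravo all differ -> CONFLICT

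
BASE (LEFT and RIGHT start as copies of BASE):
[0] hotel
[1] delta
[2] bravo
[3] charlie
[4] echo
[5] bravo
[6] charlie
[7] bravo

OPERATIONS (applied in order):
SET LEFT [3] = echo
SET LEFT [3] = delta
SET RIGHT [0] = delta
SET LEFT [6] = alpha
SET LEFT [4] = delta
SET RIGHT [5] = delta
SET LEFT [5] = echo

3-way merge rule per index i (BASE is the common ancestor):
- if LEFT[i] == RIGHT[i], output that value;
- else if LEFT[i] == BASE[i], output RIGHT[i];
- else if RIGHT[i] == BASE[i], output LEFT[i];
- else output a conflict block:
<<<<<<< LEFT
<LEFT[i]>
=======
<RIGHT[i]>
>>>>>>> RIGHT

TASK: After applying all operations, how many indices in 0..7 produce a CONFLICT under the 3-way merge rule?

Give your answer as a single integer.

Answer: 1

Derivation:
Final LEFT:  [hotel, delta, bravo, delta, delta, echo, alpha, bravo]
Final RIGHT: [delta, delta, bravo, charlie, echo, delta, charlie, bravo]
i=0: L=hotel=BASE, R=delta -> take RIGHT -> delta
i=1: L=delta R=delta -> agree -> delta
i=2: L=bravo R=bravo -> agree -> bravo
i=3: L=delta, R=charlie=BASE -> take LEFT -> delta
i=4: L=delta, R=echo=BASE -> take LEFT -> delta
i=5: BASE=bravo L=echo R=delta all differ -> CONFLICT
i=6: L=alpha, R=charlie=BASE -> take LEFT -> alpha
i=7: L=bravo R=bravo -> agree -> bravo
Conflict count: 1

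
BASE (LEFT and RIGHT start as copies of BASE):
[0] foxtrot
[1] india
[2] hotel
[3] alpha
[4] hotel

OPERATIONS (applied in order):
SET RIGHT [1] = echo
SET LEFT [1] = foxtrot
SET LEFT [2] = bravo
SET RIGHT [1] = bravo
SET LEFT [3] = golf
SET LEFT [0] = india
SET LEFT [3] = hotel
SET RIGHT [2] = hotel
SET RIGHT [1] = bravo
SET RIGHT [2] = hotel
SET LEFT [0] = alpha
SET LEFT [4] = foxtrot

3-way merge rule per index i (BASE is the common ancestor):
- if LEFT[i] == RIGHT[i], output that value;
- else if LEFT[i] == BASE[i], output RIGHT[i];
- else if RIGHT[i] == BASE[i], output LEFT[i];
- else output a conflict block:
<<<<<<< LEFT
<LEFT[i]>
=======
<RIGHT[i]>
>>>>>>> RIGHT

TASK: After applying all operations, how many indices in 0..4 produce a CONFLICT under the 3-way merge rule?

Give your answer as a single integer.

Final LEFT:  [alpha, foxtrot, bravo, hotel, foxtrot]
Final RIGHT: [foxtrot, bravo, hotel, alpha, hotel]
i=0: L=alpha, R=foxtrot=BASE -> take LEFT -> alpha
i=1: BASE=india L=foxtrot R=bravo all differ -> CONFLICT
i=2: L=bravo, R=hotel=BASE -> take LEFT -> bravo
i=3: L=hotel, R=alpha=BASE -> take LEFT -> hotel
i=4: L=foxtrot, R=hotel=BASE -> take LEFT -> foxtrot
Conflict count: 1

Answer: 1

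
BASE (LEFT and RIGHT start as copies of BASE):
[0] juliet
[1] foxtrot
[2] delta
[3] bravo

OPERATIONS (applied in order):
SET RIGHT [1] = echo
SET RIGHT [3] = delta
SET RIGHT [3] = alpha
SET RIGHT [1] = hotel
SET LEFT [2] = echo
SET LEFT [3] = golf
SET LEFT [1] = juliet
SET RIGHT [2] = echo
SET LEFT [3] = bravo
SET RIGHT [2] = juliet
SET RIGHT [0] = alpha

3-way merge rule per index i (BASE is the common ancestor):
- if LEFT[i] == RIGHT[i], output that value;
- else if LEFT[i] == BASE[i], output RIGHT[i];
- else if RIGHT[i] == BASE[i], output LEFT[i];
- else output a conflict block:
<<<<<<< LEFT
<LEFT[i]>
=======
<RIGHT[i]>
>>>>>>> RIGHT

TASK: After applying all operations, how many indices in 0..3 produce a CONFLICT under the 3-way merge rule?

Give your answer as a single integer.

Answer: 2

Derivation:
Final LEFT:  [juliet, juliet, echo, bravo]
Final RIGHT: [alpha, hotel, juliet, alpha]
i=0: L=juliet=BASE, R=alpha -> take RIGHT -> alpha
i=1: BASE=foxtrot L=juliet R=hotel all differ -> CONFLICT
i=2: BASE=delta L=echo R=juliet all differ -> CONFLICT
i=3: L=bravo=BASE, R=alpha -> take RIGHT -> alpha
Conflict count: 2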